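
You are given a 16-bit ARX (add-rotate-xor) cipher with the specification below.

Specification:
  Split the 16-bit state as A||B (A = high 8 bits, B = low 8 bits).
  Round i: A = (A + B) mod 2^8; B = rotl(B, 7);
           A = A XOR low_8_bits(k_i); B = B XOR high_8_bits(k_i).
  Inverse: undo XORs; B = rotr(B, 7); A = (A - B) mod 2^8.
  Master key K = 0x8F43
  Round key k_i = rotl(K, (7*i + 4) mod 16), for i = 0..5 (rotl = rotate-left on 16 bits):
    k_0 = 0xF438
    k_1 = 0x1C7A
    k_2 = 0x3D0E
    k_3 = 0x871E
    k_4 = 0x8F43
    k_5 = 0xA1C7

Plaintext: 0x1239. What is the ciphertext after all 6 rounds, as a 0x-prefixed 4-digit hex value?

0x8FA2

s_0 = plaintext = 0x1239
s_1 = Round(s_0, k_0) = 0x7368
s_2 = Round(s_1, k_1) = 0xA128
s_3 = Round(s_2, k_2) = 0xC729
s_4 = Round(s_3, k_3) = 0xEE13
s_5 = Round(s_4, k_4) = 0x4206
s_6 = Round(s_5, k_5) = 0x8FA2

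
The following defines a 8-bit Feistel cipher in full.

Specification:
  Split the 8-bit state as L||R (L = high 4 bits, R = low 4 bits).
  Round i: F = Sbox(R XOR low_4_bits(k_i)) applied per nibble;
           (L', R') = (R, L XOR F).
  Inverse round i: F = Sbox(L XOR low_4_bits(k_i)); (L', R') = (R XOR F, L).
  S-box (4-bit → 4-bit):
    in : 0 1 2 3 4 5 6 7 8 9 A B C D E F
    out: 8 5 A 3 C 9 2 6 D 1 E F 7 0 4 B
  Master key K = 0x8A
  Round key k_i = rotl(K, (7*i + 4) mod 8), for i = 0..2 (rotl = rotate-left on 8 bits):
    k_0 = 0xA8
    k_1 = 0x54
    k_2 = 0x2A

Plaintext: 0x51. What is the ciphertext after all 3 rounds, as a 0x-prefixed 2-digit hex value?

0x97

s_0 = plaintext = 0x51
s_1 = Round(s_0, k_0) = 0x14
s_2 = Round(s_1, k_1) = 0x49
s_3 = Round(s_2, k_2) = 0x97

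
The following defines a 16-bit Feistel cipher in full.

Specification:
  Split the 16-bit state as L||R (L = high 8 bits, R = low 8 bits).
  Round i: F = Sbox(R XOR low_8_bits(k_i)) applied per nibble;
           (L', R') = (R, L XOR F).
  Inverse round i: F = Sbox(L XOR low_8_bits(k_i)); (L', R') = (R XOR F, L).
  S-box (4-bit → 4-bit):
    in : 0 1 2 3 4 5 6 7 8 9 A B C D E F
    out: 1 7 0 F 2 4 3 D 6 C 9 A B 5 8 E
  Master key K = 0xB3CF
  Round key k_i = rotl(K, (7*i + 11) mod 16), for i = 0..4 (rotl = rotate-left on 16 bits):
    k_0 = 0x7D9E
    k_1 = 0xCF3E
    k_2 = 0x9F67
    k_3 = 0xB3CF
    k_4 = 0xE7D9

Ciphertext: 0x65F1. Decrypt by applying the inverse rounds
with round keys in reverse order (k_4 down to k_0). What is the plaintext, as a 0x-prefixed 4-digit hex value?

s_0 = ciphertext = 0x65F1
s_1 = InvRound(s_0, k_4) = 0x5A65
s_2 = InvRound(s_1, k_3) = 0xA15A
s_3 = InvRound(s_2, k_2) = 0xE9A1
s_4 = InvRound(s_3, k_1) = 0xFCE9
s_5 = InvRound(s_4, k_0) = 0xD9FC

0xD9FC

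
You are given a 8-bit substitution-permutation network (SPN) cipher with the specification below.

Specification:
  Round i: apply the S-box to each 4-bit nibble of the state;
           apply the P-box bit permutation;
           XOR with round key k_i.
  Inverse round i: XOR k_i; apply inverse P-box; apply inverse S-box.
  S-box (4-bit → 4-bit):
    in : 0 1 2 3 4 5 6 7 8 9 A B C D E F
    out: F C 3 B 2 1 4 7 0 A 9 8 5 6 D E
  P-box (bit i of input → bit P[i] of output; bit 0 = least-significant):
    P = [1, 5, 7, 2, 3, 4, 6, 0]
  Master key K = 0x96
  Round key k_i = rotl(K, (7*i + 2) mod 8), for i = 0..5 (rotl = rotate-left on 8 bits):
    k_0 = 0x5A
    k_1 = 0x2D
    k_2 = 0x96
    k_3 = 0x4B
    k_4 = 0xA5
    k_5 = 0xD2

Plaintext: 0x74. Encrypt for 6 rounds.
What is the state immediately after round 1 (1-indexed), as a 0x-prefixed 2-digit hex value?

0x22

s_0 = plaintext = 0x74
s_1 = Round(s_0, k_0) = 0x22
s_2 = Round(s_1, k_1) = 0x17
s_3 = Round(s_2, k_2) = 0x75
s_4 = Round(s_3, k_3) = 0x11
s_5 = Round(s_4, k_4) = 0x60
s_6 = Round(s_5, k_5) = 0x34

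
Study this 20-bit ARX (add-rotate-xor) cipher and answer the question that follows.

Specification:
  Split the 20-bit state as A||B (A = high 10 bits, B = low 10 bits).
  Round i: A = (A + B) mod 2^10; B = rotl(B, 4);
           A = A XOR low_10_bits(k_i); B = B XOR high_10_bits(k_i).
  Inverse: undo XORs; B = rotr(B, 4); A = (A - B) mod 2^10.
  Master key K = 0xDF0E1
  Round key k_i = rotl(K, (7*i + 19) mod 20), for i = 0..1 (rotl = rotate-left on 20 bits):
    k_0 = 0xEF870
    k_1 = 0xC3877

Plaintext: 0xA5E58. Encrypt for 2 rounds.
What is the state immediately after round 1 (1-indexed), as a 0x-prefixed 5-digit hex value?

s_0 = plaintext = 0xA5E58
s_1 = Round(s_0, k_0) = 0x27E37
s_2 = Round(s_1, k_1) = 0xA8476

0x27E37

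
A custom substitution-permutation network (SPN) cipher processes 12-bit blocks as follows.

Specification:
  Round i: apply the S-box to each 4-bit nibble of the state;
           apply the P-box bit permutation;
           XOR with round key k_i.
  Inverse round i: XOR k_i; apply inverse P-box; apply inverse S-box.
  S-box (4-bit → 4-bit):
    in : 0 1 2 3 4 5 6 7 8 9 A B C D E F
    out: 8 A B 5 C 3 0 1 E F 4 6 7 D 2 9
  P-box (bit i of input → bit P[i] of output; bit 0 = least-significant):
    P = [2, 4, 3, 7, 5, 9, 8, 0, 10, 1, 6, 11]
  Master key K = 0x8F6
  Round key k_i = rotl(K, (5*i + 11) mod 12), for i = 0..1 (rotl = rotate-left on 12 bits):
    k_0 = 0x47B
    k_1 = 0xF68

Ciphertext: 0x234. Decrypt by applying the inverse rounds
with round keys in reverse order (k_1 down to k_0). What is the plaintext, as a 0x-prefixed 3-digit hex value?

s_0 = ciphertext = 0x234
s_1 = InvRound(s_0, k_1) = 0xDAC
s_2 = InvRound(s_1, k_0) = 0x842

0x842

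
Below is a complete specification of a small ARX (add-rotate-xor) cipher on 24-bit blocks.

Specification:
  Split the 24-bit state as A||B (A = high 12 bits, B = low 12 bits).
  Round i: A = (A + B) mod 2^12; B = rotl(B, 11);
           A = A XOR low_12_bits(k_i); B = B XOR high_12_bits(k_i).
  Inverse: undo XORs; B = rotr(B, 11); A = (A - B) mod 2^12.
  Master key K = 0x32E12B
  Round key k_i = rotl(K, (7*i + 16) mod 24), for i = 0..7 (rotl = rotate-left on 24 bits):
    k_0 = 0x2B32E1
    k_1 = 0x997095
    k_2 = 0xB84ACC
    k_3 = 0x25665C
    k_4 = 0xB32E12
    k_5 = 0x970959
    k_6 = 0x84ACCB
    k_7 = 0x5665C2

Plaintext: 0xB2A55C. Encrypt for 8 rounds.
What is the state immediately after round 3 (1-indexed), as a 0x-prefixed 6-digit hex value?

s_0 = plaintext = 0xB2A55C
s_1 = Round(s_0, k_0) = 0x26701D
s_2 = Round(s_1, k_1) = 0x211199
s_3 = Round(s_2, k_2) = 0x966348
s_4 = Round(s_3, k_3) = 0xAF23F2
s_5 = Round(s_4, k_4) = 0x0F6ACB
s_6 = Round(s_5, k_5) = 0x298415
s_7 = Round(s_6, k_6) = 0xA66240
s_8 = Round(s_7, k_7) = 0x964446

0x966348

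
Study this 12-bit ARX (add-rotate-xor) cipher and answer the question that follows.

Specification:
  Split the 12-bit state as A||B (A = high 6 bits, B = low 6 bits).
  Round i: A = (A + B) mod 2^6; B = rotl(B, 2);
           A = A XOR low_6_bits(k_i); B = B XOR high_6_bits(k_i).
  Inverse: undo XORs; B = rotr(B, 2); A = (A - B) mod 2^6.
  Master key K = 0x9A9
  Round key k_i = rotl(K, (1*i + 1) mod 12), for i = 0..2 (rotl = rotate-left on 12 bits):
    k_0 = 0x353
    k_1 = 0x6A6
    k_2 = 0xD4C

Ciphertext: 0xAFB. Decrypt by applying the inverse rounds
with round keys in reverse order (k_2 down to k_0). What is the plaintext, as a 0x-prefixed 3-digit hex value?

s_0 = ciphertext = 0xAFB
s_1 = InvRound(s_0, k_2) = 0x123
s_2 = InvRound(s_1, k_1) = 0x11E
s_3 = InvRound(s_2, k_0) = 0x8F4

0x8F4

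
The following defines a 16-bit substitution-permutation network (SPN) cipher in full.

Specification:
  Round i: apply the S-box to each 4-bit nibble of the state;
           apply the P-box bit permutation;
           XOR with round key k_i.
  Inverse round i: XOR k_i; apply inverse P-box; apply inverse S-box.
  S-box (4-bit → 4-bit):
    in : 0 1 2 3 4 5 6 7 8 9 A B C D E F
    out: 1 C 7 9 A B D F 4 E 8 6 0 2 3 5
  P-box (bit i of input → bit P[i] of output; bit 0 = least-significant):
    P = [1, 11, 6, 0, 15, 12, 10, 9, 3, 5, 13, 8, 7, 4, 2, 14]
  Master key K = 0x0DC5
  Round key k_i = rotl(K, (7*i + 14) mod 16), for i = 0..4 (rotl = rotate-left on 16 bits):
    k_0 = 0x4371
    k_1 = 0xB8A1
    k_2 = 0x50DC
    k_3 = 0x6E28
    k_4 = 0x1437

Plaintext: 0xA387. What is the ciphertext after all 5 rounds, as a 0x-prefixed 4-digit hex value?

0xB797

s_0 = plaintext = 0xA387
s_1 = Round(s_0, k_0) = 0x0E3A
s_2 = Round(s_1, k_1) = 0x3A08
s_3 = Round(s_2, k_2) = 0x911C
s_4 = Round(s_3, k_3) = 0x093C
s_5 = Round(s_4, k_4) = 0xB797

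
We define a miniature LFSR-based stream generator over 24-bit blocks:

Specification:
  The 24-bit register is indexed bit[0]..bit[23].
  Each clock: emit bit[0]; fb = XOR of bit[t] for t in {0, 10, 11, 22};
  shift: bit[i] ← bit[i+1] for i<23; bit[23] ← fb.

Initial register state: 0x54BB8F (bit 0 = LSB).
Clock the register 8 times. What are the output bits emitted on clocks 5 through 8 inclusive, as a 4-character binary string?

0001

reg_0 = 0x54BB8F
clock 1: out=1, reg = 0xAA5DC7
clock 2: out=1, reg = 0xD52EE3
clock 3: out=1, reg = 0x6A9771
clock 4: out=1, reg = 0xB54BB8
clock 5: out=0, reg = 0xDAA5DC
clock 6: out=0, reg = 0x6D52EE
clock 7: out=0, reg = 0xB6A977
clock 8: out=1, reg = 0x5B54BB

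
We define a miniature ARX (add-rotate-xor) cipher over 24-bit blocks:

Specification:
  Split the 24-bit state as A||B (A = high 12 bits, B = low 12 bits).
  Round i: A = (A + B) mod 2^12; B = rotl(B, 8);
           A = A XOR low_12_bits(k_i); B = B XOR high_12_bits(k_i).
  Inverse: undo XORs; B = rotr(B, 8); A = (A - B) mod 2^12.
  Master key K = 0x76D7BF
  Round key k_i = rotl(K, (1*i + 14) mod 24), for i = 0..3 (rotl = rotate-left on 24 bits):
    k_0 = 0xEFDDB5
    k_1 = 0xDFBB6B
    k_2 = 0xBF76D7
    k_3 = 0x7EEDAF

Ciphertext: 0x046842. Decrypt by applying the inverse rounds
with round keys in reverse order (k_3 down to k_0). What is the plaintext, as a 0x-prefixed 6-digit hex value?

s_0 = ciphertext = 0x046842
s_1 = InvRound(s_0, k_3) = 0x31AACF
s_2 = InvRound(s_1, k_2) = 0x24C381
s_3 = InvRound(s_2, k_1) = 0x1797AE
s_4 = InvRound(s_3, k_0) = 0x793539

0x793539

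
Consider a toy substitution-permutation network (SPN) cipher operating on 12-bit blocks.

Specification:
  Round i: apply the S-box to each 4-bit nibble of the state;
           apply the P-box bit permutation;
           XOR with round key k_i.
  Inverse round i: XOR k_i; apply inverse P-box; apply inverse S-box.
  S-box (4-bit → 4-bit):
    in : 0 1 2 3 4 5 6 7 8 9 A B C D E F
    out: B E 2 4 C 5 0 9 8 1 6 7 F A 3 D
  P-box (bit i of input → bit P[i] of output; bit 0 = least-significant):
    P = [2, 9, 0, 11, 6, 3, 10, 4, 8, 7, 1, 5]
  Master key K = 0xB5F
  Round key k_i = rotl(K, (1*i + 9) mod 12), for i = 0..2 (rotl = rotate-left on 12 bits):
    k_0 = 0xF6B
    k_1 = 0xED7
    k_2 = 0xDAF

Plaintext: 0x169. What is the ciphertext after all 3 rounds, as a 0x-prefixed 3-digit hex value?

s_0 = plaintext = 0x169
s_1 = Round(s_0, k_0) = 0xFCD
s_2 = Round(s_1, k_1) = 0x1AD
s_3 = Round(s_2, k_2) = 0x305

0x305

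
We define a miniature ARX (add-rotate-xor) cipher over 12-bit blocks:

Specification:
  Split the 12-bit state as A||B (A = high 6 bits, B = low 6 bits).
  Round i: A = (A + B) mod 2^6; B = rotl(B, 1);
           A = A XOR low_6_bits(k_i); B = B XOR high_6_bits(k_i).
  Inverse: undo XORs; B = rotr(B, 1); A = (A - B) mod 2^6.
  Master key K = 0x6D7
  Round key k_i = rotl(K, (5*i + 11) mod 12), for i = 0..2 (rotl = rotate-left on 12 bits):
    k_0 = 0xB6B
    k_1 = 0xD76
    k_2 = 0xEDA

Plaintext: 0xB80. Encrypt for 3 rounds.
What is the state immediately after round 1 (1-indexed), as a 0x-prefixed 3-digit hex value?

0x16D

s_0 = plaintext = 0xB80
s_1 = Round(s_0, k_0) = 0x16D
s_2 = Round(s_1, k_1) = 0x12E
s_3 = Round(s_2, k_2) = 0xA26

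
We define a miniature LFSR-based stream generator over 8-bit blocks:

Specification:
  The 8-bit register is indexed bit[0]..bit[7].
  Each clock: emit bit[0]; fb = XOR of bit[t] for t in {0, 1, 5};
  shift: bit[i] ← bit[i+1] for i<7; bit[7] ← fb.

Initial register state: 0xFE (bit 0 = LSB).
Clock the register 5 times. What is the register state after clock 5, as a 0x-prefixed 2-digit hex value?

0xB7

reg_0 = 0xFE
clock 1: out=0, reg = 0x7F
clock 2: out=1, reg = 0xBF
clock 3: out=1, reg = 0xDF
clock 4: out=1, reg = 0x6F
clock 5: out=1, reg = 0xB7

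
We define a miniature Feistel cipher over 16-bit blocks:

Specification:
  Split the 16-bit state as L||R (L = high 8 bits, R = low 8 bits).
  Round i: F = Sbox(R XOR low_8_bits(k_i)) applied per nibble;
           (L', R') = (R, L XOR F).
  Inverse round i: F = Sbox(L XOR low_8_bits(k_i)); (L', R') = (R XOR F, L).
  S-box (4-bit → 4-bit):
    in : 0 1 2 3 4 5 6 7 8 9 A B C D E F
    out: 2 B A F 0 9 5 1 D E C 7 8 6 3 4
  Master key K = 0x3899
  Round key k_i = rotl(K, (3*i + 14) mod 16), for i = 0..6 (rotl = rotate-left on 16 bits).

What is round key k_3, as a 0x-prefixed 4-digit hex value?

K = 0x3899
k_0 = rotl(K, (3*0+14) mod 16) = rotl(K, 14) = 0x4E26
k_1 = rotl(K, (3*1+14) mod 16) = rotl(K, 1) = 0x7132
k_2 = rotl(K, (3*2+14) mod 16) = rotl(K, 4) = 0x8993
k_3 = rotl(K, (3*3+14) mod 16) = rotl(K, 7) = 0x4C9C

0x4C9C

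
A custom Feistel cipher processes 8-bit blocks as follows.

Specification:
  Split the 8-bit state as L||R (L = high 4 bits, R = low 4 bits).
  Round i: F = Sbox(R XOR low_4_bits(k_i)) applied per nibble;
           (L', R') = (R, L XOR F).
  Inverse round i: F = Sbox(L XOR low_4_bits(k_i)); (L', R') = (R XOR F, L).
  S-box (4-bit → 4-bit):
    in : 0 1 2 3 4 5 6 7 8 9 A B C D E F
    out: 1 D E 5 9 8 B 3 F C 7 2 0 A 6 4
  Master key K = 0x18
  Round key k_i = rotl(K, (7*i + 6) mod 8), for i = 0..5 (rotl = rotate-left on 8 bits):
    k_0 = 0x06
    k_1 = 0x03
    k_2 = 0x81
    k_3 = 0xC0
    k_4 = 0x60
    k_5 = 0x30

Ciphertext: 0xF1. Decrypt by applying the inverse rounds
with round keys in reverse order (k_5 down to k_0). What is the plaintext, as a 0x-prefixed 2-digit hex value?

s_0 = ciphertext = 0xF1
s_1 = InvRound(s_0, k_5) = 0x5F
s_2 = InvRound(s_1, k_4) = 0x75
s_3 = InvRound(s_2, k_3) = 0x67
s_4 = InvRound(s_3, k_2) = 0x46
s_5 = InvRound(s_4, k_1) = 0x54
s_6 = InvRound(s_5, k_0) = 0x15

0x15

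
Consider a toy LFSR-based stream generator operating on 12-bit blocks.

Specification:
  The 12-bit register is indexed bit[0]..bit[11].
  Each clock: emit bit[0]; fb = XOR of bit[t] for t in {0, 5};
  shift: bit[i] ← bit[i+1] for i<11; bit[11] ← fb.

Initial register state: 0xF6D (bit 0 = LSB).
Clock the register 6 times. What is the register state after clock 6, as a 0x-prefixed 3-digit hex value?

reg_0 = 0xF6D
clock 1: out=1, reg = 0x7B6
clock 2: out=0, reg = 0xBDB
clock 3: out=1, reg = 0xDED
clock 4: out=1, reg = 0x6F6
clock 5: out=0, reg = 0xB7B
clock 6: out=1, reg = 0x5BD

0x5BD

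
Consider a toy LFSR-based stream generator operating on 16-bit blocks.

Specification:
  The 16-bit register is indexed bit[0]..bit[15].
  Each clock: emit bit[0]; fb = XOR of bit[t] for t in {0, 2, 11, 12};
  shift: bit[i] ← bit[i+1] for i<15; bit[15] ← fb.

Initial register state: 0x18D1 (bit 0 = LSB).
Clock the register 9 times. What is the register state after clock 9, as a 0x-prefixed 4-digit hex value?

reg_0 = 0x18D1
clock 1: out=1, reg = 0x8C68
clock 2: out=0, reg = 0xC634
clock 3: out=0, reg = 0xE31A
clock 4: out=0, reg = 0x718D
clock 5: out=1, reg = 0xB8C6
clock 6: out=0, reg = 0xDC63
clock 7: out=1, reg = 0xEE31
clock 8: out=1, reg = 0x7718
clock 9: out=0, reg = 0xBB8C

0xBB8C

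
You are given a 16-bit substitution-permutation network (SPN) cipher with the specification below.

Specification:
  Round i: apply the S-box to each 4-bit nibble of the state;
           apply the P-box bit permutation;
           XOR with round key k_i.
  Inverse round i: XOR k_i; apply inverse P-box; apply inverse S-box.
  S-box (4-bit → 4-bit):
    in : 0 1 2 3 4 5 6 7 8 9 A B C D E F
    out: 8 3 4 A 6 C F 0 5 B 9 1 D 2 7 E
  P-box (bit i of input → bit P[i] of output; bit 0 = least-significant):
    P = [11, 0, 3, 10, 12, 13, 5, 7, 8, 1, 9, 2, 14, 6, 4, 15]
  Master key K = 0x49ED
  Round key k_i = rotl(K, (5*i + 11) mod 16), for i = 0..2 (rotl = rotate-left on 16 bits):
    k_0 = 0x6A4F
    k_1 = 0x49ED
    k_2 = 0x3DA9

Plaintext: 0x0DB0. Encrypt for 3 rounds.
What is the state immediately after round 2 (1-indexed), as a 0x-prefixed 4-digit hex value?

0xEA9E

s_0 = plaintext = 0x0DB0
s_1 = Round(s_0, k_0) = 0xFE4D
s_2 = Round(s_1, k_1) = 0xEA9E
s_3 = Round(s_2, k_2) = 0x4474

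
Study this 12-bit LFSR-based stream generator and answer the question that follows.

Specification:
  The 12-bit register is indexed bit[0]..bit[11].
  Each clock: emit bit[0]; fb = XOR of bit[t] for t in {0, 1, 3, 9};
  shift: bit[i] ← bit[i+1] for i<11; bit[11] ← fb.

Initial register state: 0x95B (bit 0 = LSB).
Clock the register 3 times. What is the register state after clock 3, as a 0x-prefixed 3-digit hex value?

reg_0 = 0x95B
clock 1: out=1, reg = 0xCAD
clock 2: out=1, reg = 0x656
clock 3: out=0, reg = 0x32B

0x32B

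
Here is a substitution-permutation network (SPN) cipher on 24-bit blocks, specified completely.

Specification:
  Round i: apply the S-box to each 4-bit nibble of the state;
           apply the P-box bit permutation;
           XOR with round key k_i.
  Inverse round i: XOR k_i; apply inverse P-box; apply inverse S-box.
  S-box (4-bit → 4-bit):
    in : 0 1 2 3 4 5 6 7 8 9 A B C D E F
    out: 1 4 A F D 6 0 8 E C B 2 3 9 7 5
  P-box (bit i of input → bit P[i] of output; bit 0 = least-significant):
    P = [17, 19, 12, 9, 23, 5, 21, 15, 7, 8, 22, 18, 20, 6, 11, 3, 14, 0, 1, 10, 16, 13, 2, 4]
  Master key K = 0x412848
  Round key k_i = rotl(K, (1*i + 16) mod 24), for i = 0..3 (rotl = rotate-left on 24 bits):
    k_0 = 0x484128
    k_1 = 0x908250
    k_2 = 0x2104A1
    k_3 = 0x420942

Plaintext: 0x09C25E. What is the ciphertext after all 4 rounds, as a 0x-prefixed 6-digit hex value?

s_0 = plaintext = 0x09C25E
s_1 = Round(s_0, k_0) = 0x77544A
s_2 = Round(s_1, k_1) = 0x7E0C80
s_3 = Round(s_2, k_2) = 0x13C512
s_4 = Round(s_3, k_3) = 0x3A4E05

0x3A4E05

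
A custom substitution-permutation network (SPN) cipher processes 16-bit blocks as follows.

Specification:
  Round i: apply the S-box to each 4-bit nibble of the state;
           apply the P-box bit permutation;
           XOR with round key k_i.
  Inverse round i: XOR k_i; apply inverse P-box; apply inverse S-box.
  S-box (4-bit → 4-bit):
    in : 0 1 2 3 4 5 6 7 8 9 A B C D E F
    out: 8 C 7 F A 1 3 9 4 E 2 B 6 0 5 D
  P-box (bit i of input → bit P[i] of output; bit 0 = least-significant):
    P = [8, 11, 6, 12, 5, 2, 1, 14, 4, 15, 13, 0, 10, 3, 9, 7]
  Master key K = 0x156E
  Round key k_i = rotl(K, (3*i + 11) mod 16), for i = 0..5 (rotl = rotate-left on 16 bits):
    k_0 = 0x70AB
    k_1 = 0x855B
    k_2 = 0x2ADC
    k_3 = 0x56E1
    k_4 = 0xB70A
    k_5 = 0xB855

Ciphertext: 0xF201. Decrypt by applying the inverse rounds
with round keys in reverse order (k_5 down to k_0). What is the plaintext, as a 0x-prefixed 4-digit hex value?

s_0 = ciphertext = 0xF201
s_1 = InvRound(s_0, k_5) = 0x854C
s_2 = InvRound(s_1, k_4) = 0x88C1
s_3 = InvRound(s_2, k_3) = 0xEA74
s_4 = InvRound(s_3, k_2) = 0x4A7D
s_5 = InvRound(s_4, k_1) = 0xEA36
s_6 = InvRound(s_5, k_0) = 0x9BA4

0x9BA4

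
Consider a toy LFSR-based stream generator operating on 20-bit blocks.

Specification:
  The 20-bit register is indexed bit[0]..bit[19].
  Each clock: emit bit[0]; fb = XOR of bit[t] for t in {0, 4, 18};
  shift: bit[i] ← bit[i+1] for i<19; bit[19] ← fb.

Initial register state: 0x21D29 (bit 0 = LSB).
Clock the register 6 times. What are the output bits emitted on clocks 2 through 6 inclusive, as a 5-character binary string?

00101

reg_0 = 0x21D29
clock 1: out=1, reg = 0x90E94
clock 2: out=0, reg = 0xC874A
clock 3: out=0, reg = 0xE43A5
clock 4: out=1, reg = 0x721D2
clock 5: out=0, reg = 0x390E9
clock 6: out=1, reg = 0x9C874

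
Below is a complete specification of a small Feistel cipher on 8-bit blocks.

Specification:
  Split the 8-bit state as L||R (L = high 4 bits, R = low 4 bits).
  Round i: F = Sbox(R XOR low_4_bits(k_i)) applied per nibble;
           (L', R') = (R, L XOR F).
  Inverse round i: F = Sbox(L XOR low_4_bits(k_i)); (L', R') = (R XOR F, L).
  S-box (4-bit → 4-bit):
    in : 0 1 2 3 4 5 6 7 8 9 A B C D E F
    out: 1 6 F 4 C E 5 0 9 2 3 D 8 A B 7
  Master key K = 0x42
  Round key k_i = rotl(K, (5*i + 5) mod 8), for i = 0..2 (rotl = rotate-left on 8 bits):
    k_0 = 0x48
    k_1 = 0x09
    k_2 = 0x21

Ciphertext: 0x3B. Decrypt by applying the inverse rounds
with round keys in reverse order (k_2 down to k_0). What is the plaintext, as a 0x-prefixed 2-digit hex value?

0x29

s_0 = ciphertext = 0x3B
s_1 = InvRound(s_0, k_2) = 0x43
s_2 = InvRound(s_1, k_1) = 0x94
s_3 = InvRound(s_2, k_0) = 0x29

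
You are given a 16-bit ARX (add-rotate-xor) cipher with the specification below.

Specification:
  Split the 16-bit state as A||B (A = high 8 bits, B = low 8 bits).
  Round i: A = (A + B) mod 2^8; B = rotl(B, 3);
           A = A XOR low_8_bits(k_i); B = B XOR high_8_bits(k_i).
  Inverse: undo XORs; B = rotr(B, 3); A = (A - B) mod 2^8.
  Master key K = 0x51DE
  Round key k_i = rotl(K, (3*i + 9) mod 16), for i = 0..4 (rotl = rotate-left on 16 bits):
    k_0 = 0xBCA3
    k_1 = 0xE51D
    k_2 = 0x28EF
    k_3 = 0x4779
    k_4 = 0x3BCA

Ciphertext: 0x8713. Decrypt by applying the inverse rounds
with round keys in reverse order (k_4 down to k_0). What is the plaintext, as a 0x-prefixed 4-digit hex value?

s_0 = ciphertext = 0x8713
s_1 = InvRound(s_0, k_4) = 0x4805
s_2 = InvRound(s_1, k_3) = 0xE948
s_3 = InvRound(s_2, k_2) = 0xFA0C
s_4 = InvRound(s_3, k_1) = 0xAA3D
s_5 = InvRound(s_4, k_0) = 0xD930

0xD930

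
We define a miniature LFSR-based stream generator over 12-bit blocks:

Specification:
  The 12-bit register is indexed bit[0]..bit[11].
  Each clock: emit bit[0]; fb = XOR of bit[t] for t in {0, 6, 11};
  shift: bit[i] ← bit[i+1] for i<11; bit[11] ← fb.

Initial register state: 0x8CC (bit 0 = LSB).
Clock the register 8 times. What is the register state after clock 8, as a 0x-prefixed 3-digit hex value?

0xDA8

reg_0 = 0x8CC
clock 1: out=0, reg = 0x466
clock 2: out=0, reg = 0xA33
clock 3: out=1, reg = 0x519
clock 4: out=1, reg = 0xA8C
clock 5: out=0, reg = 0xD46
clock 6: out=0, reg = 0x6A3
clock 7: out=1, reg = 0xB51
clock 8: out=1, reg = 0xDA8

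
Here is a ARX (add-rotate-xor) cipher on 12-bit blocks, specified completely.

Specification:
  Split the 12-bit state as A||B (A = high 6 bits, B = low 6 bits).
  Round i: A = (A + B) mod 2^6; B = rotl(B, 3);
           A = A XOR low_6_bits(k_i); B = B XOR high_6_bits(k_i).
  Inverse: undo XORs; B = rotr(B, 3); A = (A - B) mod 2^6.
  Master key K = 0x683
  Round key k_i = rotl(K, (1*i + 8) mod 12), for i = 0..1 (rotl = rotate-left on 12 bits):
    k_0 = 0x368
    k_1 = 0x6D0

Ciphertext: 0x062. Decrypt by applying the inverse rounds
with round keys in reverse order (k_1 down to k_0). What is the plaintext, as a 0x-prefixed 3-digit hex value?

s_0 = ciphertext = 0x062
s_1 = InvRound(s_0, k_1) = 0x08F
s_2 = InvRound(s_1, k_0) = 0x690

0x690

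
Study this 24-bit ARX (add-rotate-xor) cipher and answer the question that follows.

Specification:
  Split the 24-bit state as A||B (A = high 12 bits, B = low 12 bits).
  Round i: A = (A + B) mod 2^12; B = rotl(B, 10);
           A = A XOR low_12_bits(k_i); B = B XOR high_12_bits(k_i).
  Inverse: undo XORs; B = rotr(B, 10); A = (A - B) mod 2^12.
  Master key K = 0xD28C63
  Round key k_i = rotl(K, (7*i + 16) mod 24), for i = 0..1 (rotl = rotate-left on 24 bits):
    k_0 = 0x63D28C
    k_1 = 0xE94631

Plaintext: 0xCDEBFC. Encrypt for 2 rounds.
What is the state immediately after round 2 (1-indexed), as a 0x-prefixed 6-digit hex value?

s_0 = plaintext = 0xCDEBFC
s_1 = Round(s_0, k_0) = 0xA564C2
s_2 = Round(s_1, k_1) = 0x9297A4

0x9297A4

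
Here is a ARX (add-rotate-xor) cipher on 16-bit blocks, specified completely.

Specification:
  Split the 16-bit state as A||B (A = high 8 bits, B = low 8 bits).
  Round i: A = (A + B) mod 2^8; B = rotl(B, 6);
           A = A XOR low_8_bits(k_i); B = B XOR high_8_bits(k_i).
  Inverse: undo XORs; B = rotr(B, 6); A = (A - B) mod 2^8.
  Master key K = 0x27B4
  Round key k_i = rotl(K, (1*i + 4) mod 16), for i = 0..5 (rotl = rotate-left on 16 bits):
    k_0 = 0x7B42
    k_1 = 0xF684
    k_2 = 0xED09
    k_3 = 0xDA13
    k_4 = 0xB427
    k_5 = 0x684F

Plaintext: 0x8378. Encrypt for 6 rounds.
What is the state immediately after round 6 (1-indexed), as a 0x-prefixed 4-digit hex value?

0xB6F0

s_0 = plaintext = 0x8378
s_1 = Round(s_0, k_0) = 0xB965
s_2 = Round(s_1, k_1) = 0x9AAF
s_3 = Round(s_2, k_2) = 0x4006
s_4 = Round(s_3, k_3) = 0x555B
s_5 = Round(s_4, k_4) = 0x9762
s_6 = Round(s_5, k_5) = 0xB6F0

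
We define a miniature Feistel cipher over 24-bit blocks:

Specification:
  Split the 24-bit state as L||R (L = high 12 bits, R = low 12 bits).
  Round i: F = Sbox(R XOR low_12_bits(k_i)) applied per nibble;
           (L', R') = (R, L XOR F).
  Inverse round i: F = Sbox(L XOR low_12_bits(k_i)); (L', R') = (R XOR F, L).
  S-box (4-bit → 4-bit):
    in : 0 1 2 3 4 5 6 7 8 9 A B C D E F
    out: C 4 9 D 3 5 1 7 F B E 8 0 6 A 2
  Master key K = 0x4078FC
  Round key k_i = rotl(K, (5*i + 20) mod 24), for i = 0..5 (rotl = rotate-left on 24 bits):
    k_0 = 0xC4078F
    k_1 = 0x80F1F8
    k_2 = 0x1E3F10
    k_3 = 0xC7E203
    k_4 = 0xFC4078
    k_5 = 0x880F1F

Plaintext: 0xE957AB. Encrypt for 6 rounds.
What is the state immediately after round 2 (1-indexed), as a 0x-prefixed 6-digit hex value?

0x206A81

s_0 = plaintext = 0xE957AB
s_1 = Round(s_0, k_0) = 0x7AB206
s_2 = Round(s_1, k_1) = 0x206A81
s_3 = Round(s_2, k_2) = 0xA817B2
s_4 = Round(s_3, k_3) = 0x7B2F05
s_5 = Round(s_4, k_4) = 0xF055C4
s_6 = Round(s_5, k_5) = 0x5C416D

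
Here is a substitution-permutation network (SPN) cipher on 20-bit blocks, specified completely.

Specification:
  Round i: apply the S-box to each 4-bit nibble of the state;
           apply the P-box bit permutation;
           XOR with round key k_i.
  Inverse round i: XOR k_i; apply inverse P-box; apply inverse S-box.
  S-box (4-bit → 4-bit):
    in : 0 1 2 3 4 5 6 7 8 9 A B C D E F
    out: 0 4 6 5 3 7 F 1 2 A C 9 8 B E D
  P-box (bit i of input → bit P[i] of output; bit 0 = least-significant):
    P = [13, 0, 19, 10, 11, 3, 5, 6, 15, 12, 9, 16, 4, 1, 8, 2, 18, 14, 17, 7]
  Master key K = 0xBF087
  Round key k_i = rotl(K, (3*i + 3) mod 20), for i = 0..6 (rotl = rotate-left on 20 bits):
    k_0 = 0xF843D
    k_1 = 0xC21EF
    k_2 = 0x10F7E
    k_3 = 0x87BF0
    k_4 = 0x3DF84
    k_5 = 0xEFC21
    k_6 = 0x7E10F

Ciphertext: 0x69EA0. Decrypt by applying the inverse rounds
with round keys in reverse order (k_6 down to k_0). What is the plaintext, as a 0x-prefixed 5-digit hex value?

0x982E3

s_0 = ciphertext = 0x69EA0
s_1 = InvRound(s_0, k_6) = 0x9EE5D
s_2 = InvRound(s_1, k_5) = 0x3BEE0
s_3 = InvRound(s_2, k_4) = 0x8A0A7
s_4 = InvRound(s_3, k_3) = 0x865B8
s_5 = InvRound(s_4, k_2) = 0x99AB3
s_6 = InvRound(s_5, k_1) = 0x7F6D7
s_7 = InvRound(s_6, k_0) = 0x982E3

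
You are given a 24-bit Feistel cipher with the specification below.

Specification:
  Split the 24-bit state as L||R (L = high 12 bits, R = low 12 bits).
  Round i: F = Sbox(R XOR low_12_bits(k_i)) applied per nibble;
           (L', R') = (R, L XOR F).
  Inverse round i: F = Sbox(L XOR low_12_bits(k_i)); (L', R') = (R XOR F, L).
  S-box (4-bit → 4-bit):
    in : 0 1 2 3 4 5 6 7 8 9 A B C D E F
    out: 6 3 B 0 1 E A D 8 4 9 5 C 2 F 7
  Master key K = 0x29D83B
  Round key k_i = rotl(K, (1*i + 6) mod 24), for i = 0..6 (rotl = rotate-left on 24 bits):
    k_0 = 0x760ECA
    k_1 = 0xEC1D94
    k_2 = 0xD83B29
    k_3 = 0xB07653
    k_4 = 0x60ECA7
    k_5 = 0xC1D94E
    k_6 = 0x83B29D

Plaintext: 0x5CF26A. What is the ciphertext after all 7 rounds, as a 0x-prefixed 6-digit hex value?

s_0 = plaintext = 0x5CF26A
s_1 = Round(s_0, k_0) = 0x26A959
s_2 = Round(s_1, k_1) = 0x9593A8
s_3 = Round(s_2, k_2) = 0x3A81DA
s_4 = Round(s_3, k_3) = 0x1DAE2C
s_5 = Round(s_4, k_4) = 0xE2CA5F
s_6 = Round(s_5, k_5) = 0xA5FE1F
s_7 = Round(s_6, k_6) = 0xE1F6D4

0xE1F6D4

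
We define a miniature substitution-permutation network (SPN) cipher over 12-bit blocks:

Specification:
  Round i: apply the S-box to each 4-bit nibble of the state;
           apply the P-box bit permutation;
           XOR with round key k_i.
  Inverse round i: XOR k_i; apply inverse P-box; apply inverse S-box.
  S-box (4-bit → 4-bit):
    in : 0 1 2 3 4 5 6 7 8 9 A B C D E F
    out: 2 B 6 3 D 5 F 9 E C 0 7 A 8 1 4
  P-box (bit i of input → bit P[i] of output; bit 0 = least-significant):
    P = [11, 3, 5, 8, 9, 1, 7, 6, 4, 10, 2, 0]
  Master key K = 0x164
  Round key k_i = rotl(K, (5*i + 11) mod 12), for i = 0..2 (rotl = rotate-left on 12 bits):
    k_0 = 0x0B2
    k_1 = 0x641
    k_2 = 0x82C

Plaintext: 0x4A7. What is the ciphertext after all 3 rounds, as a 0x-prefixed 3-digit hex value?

0x3C8

s_0 = plaintext = 0x4A7
s_1 = Round(s_0, k_0) = 0x9A7
s_2 = Round(s_1, k_1) = 0xF44
s_3 = Round(s_2, k_2) = 0x3C8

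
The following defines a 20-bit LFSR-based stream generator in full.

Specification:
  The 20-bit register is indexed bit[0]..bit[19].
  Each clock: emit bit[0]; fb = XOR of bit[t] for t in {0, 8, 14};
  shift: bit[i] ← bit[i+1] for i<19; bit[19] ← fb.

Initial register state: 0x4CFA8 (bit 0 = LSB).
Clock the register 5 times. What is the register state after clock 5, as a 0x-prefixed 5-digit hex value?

0xA267D

reg_0 = 0x4CFA8
clock 1: out=0, reg = 0x267D4
clock 2: out=0, reg = 0x133EA
clock 3: out=0, reg = 0x899F5
clock 4: out=1, reg = 0x44CFA
clock 5: out=0, reg = 0xA267D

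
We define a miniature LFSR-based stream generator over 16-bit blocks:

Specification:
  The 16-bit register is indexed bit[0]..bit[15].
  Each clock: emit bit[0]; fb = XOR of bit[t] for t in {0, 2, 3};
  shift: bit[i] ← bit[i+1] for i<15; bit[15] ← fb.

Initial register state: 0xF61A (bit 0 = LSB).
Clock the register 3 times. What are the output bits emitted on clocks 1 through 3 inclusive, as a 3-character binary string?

reg_0 = 0xF61A
clock 1: out=0, reg = 0xFB0D
clock 2: out=1, reg = 0xFD86
clock 3: out=0, reg = 0xFEC3

010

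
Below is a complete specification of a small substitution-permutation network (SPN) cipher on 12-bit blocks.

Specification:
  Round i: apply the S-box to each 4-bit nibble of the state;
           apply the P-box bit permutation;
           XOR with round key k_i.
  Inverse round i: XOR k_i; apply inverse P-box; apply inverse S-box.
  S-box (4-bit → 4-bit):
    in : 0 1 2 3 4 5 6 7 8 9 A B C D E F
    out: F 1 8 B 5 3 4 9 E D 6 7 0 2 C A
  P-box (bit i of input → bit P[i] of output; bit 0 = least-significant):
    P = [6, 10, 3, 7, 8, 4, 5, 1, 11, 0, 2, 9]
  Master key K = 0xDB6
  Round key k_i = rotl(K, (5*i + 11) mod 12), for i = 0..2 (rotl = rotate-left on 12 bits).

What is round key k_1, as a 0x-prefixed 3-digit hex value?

0xB6D

K = 0xDB6
k_0 = rotl(K, (5*0+11) mod 12) = rotl(K, 11) = 0x6DB
k_1 = rotl(K, (5*1+11) mod 12) = rotl(K, 4) = 0xB6D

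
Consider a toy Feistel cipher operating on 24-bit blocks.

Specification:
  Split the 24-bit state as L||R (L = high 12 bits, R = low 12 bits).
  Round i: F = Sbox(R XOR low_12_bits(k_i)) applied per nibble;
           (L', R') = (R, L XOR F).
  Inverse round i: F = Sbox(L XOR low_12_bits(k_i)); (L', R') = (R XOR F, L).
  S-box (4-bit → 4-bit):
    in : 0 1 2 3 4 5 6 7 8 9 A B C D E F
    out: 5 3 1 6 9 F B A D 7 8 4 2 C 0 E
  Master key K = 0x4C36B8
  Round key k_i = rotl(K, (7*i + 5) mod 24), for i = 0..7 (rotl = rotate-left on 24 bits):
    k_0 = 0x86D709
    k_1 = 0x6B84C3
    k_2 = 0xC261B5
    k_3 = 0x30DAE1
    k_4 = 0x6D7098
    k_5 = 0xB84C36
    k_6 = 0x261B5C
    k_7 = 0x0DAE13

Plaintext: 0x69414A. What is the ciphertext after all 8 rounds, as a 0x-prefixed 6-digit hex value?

0x5E3875

s_0 = plaintext = 0x69414A
s_1 = Round(s_0, k_0) = 0x14AD02
s_2 = Round(s_1, k_1) = 0xD02669
s_3 = Round(s_2, k_2) = 0x6697C0
s_4 = Round(s_3, k_3) = 0x7C0A7A
s_5 = Round(s_4, k_4) = 0xA7AFC1
s_6 = Round(s_5, k_5) = 0xFC1C90
s_7 = Round(s_6, k_6) = 0xC905E3
s_8 = Round(s_7, k_7) = 0x5E3875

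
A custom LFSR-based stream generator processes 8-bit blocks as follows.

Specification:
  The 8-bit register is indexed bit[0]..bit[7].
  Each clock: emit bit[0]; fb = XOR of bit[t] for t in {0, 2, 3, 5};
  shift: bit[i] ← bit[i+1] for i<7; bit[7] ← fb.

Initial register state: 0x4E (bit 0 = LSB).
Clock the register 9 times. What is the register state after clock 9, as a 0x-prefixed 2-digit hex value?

0x13

reg_0 = 0x4E
clock 1: out=0, reg = 0x27
clock 2: out=1, reg = 0x93
clock 3: out=1, reg = 0xC9
clock 4: out=1, reg = 0x64
clock 5: out=0, reg = 0x32
clock 6: out=0, reg = 0x99
clock 7: out=1, reg = 0x4C
clock 8: out=0, reg = 0x26
clock 9: out=0, reg = 0x13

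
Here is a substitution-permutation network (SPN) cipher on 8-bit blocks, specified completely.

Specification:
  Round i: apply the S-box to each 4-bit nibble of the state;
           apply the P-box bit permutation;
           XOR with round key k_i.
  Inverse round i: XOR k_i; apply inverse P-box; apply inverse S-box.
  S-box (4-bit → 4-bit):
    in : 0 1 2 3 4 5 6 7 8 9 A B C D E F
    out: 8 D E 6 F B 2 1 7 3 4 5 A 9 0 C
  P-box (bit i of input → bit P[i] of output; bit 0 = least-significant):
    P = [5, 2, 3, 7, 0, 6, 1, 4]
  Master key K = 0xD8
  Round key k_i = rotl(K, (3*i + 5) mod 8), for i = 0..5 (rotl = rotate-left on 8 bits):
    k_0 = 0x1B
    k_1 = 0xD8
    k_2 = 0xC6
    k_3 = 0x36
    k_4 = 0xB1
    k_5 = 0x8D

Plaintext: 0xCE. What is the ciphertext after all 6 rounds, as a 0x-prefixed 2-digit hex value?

0x85

s_0 = plaintext = 0xCE
s_1 = Round(s_0, k_0) = 0x4B
s_2 = Round(s_1, k_1) = 0xA3
s_3 = Round(s_2, k_2) = 0xC8
s_4 = Round(s_3, k_3) = 0x4A
s_5 = Round(s_4, k_4) = 0xEA
s_6 = Round(s_5, k_5) = 0x85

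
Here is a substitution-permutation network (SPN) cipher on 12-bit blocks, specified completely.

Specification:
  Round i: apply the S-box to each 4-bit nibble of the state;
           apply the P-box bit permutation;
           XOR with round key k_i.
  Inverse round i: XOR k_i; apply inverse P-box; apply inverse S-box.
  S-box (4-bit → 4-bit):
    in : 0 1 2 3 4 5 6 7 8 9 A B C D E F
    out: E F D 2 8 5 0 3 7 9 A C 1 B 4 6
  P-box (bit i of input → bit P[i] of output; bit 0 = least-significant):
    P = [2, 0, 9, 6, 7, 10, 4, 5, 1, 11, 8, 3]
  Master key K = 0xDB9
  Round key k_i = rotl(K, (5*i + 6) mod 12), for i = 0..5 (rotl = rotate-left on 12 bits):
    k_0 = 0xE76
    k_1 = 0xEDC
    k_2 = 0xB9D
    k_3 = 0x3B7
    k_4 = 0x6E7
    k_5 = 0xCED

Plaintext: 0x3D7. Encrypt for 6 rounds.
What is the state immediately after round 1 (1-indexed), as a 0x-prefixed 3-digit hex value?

0x2D3

s_0 = plaintext = 0x3D7
s_1 = Round(s_0, k_0) = 0x2D3
s_2 = Round(s_1, k_1) = 0xB77
s_3 = Round(s_2, k_2) = 0xE10
s_4 = Round(s_3, k_3) = 0x446
s_5 = Round(s_4, k_4) = 0x6CF
s_6 = Round(s_5, k_5) = 0xE6C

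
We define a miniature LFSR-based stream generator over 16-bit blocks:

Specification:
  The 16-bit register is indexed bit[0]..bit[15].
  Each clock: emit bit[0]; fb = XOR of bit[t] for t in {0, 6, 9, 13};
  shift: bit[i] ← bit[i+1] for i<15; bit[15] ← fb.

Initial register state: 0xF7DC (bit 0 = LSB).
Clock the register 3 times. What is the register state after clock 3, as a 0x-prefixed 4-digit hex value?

0xFEFB

reg_0 = 0xF7DC
clock 1: out=0, reg = 0xFBEE
clock 2: out=0, reg = 0xFDF7
clock 3: out=1, reg = 0xFEFB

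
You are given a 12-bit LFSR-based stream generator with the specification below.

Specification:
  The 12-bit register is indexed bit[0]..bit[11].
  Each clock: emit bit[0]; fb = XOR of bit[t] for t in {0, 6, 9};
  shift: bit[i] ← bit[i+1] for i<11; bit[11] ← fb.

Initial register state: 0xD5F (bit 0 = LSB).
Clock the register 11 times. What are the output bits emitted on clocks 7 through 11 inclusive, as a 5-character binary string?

10101

reg_0 = 0xD5F
clock 1: out=1, reg = 0x6AF
clock 2: out=1, reg = 0x357
clock 3: out=1, reg = 0x9AB
clock 4: out=1, reg = 0xCD5
clock 5: out=1, reg = 0x66A
clock 6: out=0, reg = 0x335
clock 7: out=1, reg = 0x19A
clock 8: out=0, reg = 0x0CD
clock 9: out=1, reg = 0x066
clock 10: out=0, reg = 0x833
clock 11: out=1, reg = 0xC19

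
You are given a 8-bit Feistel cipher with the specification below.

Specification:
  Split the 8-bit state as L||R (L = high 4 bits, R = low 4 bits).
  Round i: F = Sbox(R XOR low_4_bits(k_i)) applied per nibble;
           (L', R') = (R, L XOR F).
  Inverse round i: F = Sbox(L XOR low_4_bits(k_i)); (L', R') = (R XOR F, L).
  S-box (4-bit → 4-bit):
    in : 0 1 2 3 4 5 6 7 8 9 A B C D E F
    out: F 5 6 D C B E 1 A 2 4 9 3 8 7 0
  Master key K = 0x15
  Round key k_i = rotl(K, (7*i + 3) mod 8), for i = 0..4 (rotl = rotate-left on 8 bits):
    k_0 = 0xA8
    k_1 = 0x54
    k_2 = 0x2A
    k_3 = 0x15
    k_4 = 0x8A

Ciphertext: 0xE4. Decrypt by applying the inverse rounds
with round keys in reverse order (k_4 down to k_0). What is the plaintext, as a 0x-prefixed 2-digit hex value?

0xC6

s_0 = ciphertext = 0xE4
s_1 = InvRound(s_0, k_4) = 0x8E
s_2 = InvRound(s_1, k_3) = 0x68
s_3 = InvRound(s_2, k_2) = 0xB6
s_4 = InvRound(s_3, k_1) = 0x6B
s_5 = InvRound(s_4, k_0) = 0xC6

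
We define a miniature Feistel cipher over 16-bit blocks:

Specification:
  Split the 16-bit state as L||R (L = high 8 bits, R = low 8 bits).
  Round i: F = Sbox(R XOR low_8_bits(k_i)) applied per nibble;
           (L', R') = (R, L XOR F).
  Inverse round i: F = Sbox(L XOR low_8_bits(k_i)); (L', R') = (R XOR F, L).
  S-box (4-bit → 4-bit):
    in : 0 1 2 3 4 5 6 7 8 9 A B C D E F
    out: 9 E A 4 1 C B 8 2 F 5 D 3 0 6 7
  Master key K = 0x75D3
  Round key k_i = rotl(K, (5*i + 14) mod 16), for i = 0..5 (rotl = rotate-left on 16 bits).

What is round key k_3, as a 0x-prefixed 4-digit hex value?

0x6EBA

K = 0x75D3
k_0 = rotl(K, (5*0+14) mod 16) = rotl(K, 14) = 0xDD74
k_1 = rotl(K, (5*1+14) mod 16) = rotl(K, 3) = 0xAE9B
k_2 = rotl(K, (5*2+14) mod 16) = rotl(K, 8) = 0xD375
k_3 = rotl(K, (5*3+14) mod 16) = rotl(K, 13) = 0x6EBA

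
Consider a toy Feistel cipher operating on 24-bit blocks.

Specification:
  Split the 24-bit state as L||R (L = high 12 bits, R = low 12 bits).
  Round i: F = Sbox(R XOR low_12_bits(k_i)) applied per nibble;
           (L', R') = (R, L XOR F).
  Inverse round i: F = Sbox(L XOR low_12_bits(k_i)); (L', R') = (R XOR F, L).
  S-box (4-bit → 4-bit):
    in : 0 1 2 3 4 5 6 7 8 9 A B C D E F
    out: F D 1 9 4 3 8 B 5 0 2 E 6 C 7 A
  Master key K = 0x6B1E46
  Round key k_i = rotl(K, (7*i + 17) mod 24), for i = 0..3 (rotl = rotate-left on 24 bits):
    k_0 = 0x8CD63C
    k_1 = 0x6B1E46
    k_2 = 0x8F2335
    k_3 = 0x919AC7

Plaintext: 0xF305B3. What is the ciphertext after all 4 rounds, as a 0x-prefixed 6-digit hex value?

0xF65384

s_0 = plaintext = 0xF305B3
s_1 = Round(s_0, k_0) = 0x5B366A
s_2 = Round(s_1, k_1) = 0x66A0A5
s_3 = Round(s_2, k_2) = 0x0A5F65
s_4 = Round(s_3, k_3) = 0xF65384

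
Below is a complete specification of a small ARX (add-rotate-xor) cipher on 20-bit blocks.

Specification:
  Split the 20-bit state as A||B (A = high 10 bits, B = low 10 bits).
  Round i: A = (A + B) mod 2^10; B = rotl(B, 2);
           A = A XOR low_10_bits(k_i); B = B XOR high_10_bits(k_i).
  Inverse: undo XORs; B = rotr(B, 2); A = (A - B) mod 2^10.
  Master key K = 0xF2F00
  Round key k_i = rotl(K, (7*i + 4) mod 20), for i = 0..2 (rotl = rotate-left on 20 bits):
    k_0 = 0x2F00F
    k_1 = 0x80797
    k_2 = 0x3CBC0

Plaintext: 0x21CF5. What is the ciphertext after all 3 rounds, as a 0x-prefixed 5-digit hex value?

0x4BA79

s_0 = plaintext = 0x21CF5
s_1 = Round(s_0, k_0) = 0x5CF68
s_2 = Round(s_1, k_1) = 0xD33A2
s_3 = Round(s_2, k_2) = 0x4BA79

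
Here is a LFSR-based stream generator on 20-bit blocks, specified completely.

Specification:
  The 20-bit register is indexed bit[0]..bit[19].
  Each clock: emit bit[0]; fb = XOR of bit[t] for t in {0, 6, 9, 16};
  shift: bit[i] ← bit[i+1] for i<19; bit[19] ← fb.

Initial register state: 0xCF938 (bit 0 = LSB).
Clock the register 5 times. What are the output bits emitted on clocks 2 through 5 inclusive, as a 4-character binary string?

0011

reg_0 = 0xCF938
clock 1: out=0, reg = 0x67C9C
clock 2: out=0, reg = 0x33E4E
clock 3: out=0, reg = 0x99F27
clock 4: out=1, reg = 0xCCF93
clock 5: out=1, reg = 0x667C9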